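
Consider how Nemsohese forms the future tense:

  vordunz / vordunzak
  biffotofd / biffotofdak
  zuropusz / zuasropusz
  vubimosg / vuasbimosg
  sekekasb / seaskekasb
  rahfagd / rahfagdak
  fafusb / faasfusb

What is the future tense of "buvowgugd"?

"buvowgugd" has second-to-last letter 'g'. The one such stem in the data (rahfagd → rahfagdak) adds -ak, so the same rule applies.
The other pattern: stems whose second-to-last letter is 's' insert -as- after the first vowel.
So buvowgugd → buvowgugdak.

buvowgugdak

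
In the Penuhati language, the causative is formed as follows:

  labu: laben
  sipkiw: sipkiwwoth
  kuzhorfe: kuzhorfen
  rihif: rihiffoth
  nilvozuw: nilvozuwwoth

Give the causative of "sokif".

sokiffoth

nilvozuw and labu both have last vowel 'u' yet inflect differently (nilvozuwwoth, laben), so the last vowel is not what conditions the rule; whether the stem ends in a vowel or a consonant is.
"sokif" ends in a consonant. The stems ending in a consonant (sipkiw → sipkiwwoth, rihif → rihiffoth, nilvozuw → nilvozuwwoth) double the final consonant and add -oth.
So sokif → sokiffoth.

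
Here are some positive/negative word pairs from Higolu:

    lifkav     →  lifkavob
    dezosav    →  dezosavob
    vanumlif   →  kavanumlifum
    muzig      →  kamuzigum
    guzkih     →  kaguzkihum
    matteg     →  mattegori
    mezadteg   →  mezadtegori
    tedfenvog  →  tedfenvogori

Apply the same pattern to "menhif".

muzig and matteg both end in -g yet inflect differently (kamuzigum, mattegori), so the final letter is not what conditions the rule; the last vowel is.
"menhif" has last vowel 'i'. The stems whose last vowel is 'i' (vanumlif → kavanumlifum, muzig → kamuzigum, guzkih → kaguzkihum) add ka- … -um around the stem.
So menhif → kamenhifum.

kamenhifum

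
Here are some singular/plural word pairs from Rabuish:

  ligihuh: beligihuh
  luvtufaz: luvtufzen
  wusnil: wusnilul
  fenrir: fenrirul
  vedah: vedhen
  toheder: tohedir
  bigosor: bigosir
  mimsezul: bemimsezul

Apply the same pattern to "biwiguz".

vedah and ligihuh both end in -h yet inflect differently (vedhen, beligihuh), so the final letter is not what conditions the rule; the last vowel is.
"biwiguz" has last vowel 'u'. The stems whose last vowel is 'u' (ligihuh → beligihuh, mimsezul → bemimsezul) add the prefix be-.
So biwiguz → bebiwiguz.

bebiwiguz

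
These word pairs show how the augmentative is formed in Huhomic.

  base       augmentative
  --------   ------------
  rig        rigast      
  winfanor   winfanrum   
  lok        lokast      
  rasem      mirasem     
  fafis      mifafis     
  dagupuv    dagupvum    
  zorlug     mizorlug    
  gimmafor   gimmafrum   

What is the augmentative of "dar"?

"dar" has 1 vowel. The stems with 1 vowel (lok → lokast, rig → rigast) add -ast.
So dar → darast.

darast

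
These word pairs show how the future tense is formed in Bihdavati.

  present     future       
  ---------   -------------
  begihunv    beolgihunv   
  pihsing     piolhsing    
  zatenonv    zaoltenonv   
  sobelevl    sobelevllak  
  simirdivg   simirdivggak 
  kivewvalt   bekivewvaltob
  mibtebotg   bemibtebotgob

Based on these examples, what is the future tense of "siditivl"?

siditivllak

pihsing and simirdivg both end in -g yet inflect differently (piolhsing, simirdivggak), so the final letter is not what conditions the rule; the second-to-last letter is.
"siditivl" has second-to-last letter 'v'. The stems whose second-to-last letter is 'v' (sobelevl → sobelevllak, simirdivg → simirdivggak) double the final consonant and add -ak.
The other patterns: stems whose second-to-last letter is 'n' insert -ol- after the first vowel; stems whose second-to-last letter is 'l' or 't' add be- … -ob around the stem.
So siditivl → siditivllak.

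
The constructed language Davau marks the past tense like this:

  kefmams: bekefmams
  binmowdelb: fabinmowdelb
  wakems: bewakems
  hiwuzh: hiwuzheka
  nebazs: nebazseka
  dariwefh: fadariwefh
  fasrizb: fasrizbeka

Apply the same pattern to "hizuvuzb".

hizuvuzbeka

"hizuvuzb" has second-to-last letter 'z'. The stems whose second-to-last letter is 'z' (fasrizb → fasrizbeka, nebazs → nebazseka, hiwuzh → hiwuzheka) add -eka.
The other patterns: stems whose second-to-last letter is 'm' add the prefix be-; stems whose second-to-last letter is 'f' or 'l' add the prefix fa-.
So hizuvuzb → hizuvuzbeka.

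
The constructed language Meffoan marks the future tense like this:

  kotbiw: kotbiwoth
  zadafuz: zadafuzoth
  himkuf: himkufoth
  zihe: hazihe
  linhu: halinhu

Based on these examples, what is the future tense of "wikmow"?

zadafuz and linhu both have last vowel 'u' yet inflect differently (zadafuzoth, halinhu), so the last vowel is not what conditions the rule; whether the stem ends in a vowel or a consonant is.
"wikmow" ends in a consonant. The stems ending in a consonant (kotbiw → kotbiwoth, zadafuz → zadafuzoth, himkuf → himkufoth) add -oth.
The other pattern: stems ending in a vowel add the prefix ha-.
So wikmow → wikmowoth.

wikmowoth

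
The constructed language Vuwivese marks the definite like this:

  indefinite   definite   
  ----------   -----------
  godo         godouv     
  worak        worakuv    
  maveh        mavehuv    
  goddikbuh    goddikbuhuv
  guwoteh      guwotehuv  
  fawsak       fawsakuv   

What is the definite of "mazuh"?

mazuhuv

Every pair shown (godo → godouv, worak → worakuv, maveh → mavehuv, …) follows the same rule: add -uv.
So mazuh → mazuhuv.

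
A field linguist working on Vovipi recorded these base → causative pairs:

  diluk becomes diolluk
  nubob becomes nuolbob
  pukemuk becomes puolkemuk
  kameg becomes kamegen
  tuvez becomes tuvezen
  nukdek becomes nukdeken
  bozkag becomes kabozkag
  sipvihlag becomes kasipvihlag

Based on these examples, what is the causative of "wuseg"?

wusegen

diluk and nukdek both end in -k yet inflect differently (diolluk, nukdeken), so the final letter is not what conditions the rule; the last vowel is.
"wuseg" has last vowel 'e'. The stems whose last vowel is 'e' (kameg → kamegen, tuvez → tuvezen, nukdek → nukdeken) add -en.
So wuseg → wusegen.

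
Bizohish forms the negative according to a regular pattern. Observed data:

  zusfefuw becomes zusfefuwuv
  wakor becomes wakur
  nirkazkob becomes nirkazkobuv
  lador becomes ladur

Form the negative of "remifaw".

"remifaw" ends in -w. The one such stem in the data (zusfefuw → zusfefuwuv) adds -uv, so the same rule applies.
The other pattern: stems ending in -r change the last vowel to 'u'.
So remifaw → remifawuv.

remifawuv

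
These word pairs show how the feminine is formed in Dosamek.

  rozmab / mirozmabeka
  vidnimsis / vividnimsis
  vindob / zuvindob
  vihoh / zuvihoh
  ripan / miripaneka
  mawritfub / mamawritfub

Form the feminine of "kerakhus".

kekerakhus

rozmab and mawritfub both end in -b yet inflect differently (mirozmabeka, mamawritfub), so the final letter is not what conditions the rule; the last vowel is.
"kerakhus" has last vowel 'u'. The one such stem in the data (mawritfub → mamawritfub) repeats the first consonant+vowel as a prefix (as does vidnimsis), so the same rule applies.
So kerakhus → kekerakhus.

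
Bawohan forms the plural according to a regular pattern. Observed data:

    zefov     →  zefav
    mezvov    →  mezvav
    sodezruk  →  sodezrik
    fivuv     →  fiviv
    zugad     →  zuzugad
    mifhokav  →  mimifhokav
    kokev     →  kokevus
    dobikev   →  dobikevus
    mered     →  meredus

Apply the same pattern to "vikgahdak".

vivikgahdak

zefov and fivuv both end in -v yet inflect differently (zefav, fiviv), so the final letter is not what conditions the rule; the last vowel is.
"vikgahdak" has last vowel 'a'. The stems whose last vowel is 'a' (zugad → zuzugad, mifhokav → mimifhokav) repeat the first consonant+vowel as a prefix.
The other patterns: stems whose last vowel is 'o' change the last vowel to 'a'; stems whose last vowel is 'u' change the last vowel to 'i'; stems whose last vowel is 'e' add -us.
So vikgahdak → vivikgahdak.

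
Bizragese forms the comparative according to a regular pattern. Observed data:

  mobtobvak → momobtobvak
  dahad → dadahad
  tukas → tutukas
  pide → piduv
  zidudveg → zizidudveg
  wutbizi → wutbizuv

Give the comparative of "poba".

"poba" ends in a vowel. The stems ending in a vowel (pide → piduv, wutbizi → wutbizuv) drop the final letter and add -uv.
So poba → pobuv.

pobuv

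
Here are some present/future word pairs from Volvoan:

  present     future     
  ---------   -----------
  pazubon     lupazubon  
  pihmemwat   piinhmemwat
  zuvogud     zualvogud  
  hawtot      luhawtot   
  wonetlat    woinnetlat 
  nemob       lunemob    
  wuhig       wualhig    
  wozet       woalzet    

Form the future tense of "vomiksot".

luvomiksot

hawtot and wonetlat both end in -t yet inflect differently (luhawtot, woinnetlat), so the final letter is not what conditions the rule; the last vowel is.
"vomiksot" has last vowel 'o'. The stems whose last vowel is 'o' (pazubon → lupazubon, hawtot → luhawtot, nemob → lunemob) add the prefix lu-.
The other patterns: stems whose last vowel is 'a' insert -in- after the first vowel; stems whose last vowel is 'e', 'i' or 'u' insert -al- after the first vowel.
So vomiksot → luvomiksot.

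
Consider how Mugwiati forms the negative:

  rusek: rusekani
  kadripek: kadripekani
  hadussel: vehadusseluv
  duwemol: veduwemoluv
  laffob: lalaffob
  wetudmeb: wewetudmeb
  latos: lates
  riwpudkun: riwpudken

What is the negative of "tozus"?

tozes

rusek and hadussel both have last vowel 'e' yet inflect differently (rusekani, vehadusseluv), so the last vowel is not what conditions the rule; the final letter is.
"tozus" ends in -s. The one such stem in the data (latos → lates) changes the last vowel to 'e' (as does riwpudkun), so the same rule applies.
So tozus → tozes.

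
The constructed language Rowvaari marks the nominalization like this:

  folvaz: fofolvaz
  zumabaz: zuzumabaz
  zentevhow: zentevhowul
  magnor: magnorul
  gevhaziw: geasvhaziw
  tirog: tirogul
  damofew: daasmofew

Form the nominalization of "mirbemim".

miasrbemim

zentevhow and damofew both end in -w yet inflect differently (zentevhowul, daasmofew), so the final letter is not what conditions the rule; the last vowel is.
"mirbemim" has last vowel 'i'. The one such stem in the data (gevhaziw → geasvhaziw) inserts -as- after the first vowel (as does damofew), so the same rule applies.
So mirbemim → miasrbemim.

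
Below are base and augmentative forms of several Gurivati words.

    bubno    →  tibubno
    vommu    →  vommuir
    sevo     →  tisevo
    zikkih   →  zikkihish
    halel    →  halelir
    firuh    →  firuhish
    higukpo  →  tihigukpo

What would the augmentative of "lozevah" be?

firuh and vommu both have last vowel 'u' yet inflect differently (firuhish, vommuir), so the last vowel is not what conditions the rule; the final letter is.
"lozevah" ends in -h. The stems ending in -h (zikkih → zikkihish, firuh → firuhish) add -ish.
The other patterns: stems ending in -o add the prefix ti-; stems ending in -l or -u add -ir.
So lozevah → lozevahish.

lozevahish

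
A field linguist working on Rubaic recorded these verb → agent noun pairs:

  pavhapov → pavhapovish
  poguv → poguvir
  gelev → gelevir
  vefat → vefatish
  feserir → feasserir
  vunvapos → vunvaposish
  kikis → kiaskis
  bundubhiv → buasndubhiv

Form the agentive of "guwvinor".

guwvinorish

"guwvinor" has last vowel 'o'. The stems whose last vowel is 'o' (pavhapov → pavhapovish, vunvapos → vunvaposish) add -ish.
So guwvinor → guwvinorish.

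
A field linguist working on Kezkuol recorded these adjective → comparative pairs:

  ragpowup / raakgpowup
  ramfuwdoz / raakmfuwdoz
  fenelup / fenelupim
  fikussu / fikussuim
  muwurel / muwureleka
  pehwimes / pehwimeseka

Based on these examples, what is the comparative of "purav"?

puraveka

ragpowup and fenelup both end in -p yet inflect differently (raakgpowup, fenelupim), so the final letter is not what conditions the rule; the first letter is.
"purav" begins with p-. The one such stem in the data (pehwimes → pehwimeseka) adds -eka, so the same rule applies.
So purav → puraveka.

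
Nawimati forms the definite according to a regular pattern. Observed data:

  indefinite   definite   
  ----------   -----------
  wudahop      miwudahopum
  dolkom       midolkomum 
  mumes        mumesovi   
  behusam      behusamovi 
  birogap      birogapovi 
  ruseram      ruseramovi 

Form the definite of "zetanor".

dolkom and behusam both end in -m yet inflect differently (midolkomum, behusamovi), so the final letter is not what conditions the rule; the last vowel is.
"zetanor" has last vowel 'o'. The stems whose last vowel is 'o' (wudahop → miwudahopum, dolkom → midolkomum) add mi- … -um around the stem.
The other pattern: stems whose last vowel is 'a' or 'e' add -ovi.
So zetanor → mizetanorum.

mizetanorum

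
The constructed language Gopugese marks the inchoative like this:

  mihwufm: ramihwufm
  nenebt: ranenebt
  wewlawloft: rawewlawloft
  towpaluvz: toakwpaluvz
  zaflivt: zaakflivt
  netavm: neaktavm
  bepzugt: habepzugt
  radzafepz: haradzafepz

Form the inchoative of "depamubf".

nenebt and zaflivt both end in -t yet inflect differently (ranenebt, zaakflivt), so the final letter is not what conditions the rule; the second-to-last letter is.
"depamubf" has second-to-last letter 'b'. The one such stem in the data (nenebt → ranenebt) adds the prefix ra-, so the same rule applies.
The other patterns: stems whose second-to-last letter is 'v' insert -ak- after the first vowel; stems whose second-to-last letter is 'g' or 'p' add the prefix ha-.
So depamubf → radepamubf.

radepamubf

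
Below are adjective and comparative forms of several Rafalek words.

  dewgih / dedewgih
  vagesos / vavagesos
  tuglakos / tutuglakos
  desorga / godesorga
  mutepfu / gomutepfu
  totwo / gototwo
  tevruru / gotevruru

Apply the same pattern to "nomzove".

gonomzove

vagesos and totwo both have last vowel 'o' yet inflect differently (vavagesos, gototwo), so the last vowel is not what conditions the rule; whether the stem ends in a vowel or a consonant is.
"nomzove" ends in a vowel. The stems ending in a vowel (desorga → godesorga, mutepfu → gomutepfu, totwo → gototwo) add the prefix go-.
The other pattern: stems ending in a consonant repeat the first consonant+vowel as a prefix.
So nomzove → gonomzove.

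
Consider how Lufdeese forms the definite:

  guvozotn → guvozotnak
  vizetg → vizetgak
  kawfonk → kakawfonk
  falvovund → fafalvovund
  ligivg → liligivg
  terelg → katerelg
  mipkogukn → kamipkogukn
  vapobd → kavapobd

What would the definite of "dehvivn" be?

dedehvivn

vizetg and ligivg both end in -g yet inflect differently (vizetgak, liligivg), so the final letter is not what conditions the rule; the second-to-last letter is.
"dehvivn" has second-to-last letter 'v'. The one such stem in the data (ligivg → liligivg) repeats the first consonant+vowel as a prefix (as do kawfonk, falvovund), so the same rule applies.
So dehvivn → dedehvivn.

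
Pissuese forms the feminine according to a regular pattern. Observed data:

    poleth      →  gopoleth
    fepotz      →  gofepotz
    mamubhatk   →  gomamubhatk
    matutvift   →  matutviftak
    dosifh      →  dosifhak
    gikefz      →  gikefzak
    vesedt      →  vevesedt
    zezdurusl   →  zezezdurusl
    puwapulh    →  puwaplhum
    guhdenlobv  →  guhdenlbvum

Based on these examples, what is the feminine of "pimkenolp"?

poleth and dosifh both end in -h yet inflect differently (gopoleth, dosifhak), so the final letter is not what conditions the rule; the second-to-last letter is.
"pimkenolp" has second-to-last letter 'l'. The one such stem in the data (puwapulh → puwaplhum) deletes the last vowel and adds -um (as does guhdenlobv), so the same rule applies.
So pimkenolp → pimkenlpum.

pimkenlpum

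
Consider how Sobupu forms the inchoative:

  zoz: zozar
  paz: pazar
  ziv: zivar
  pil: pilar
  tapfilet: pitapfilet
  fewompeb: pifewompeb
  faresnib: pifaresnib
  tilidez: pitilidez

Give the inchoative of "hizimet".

pihizimet

"hizimet" has 3 vowels. The stems with 3 vowels (tapfilet → pitapfilet, fewompeb → pifewompeb, faresnib → pifaresnib) add the prefix pi-.
So hizimet → pihizimet.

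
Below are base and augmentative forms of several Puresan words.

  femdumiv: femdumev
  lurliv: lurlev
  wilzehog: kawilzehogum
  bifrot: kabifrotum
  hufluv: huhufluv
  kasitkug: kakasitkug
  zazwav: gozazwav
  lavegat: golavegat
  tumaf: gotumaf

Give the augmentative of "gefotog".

femdumiv and hufluv both end in -v yet inflect differently (femdumev, huhufluv), so the final letter is not what conditions the rule; the last vowel is.
"gefotog" has last vowel 'o'. The stems whose last vowel is 'o' (wilzehog → kawilzehogum, bifrot → kabifrotum) add ka- … -um around the stem.
So gefotog → kagefotogum.

kagefotogum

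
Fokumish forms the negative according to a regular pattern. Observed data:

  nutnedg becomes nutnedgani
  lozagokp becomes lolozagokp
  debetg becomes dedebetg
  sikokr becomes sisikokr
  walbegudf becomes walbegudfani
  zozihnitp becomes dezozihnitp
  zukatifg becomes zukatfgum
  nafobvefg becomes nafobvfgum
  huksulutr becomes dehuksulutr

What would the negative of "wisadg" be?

wisadgani

zozihnitp and lozagokp both end in -p yet inflect differently (dezozihnitp, lolozagokp), so the final letter is not what conditions the rule; the second-to-last letter is.
"wisadg" has second-to-last letter 'd'. The stems whose second-to-last letter is 'd' (nutnedg → nutnedgani, walbegudf → walbegudfani) add -ani.
So wisadg → wisadgani.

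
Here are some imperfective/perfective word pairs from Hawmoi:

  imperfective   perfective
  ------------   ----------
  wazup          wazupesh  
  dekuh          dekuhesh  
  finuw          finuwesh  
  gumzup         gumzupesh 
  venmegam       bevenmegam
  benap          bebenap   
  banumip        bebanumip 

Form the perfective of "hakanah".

behakanah

"hakanah" has last vowel 'a'. The stems whose last vowel is 'a' (venmegam → bevenmegam, benap → bebenap) add the prefix be-.
The other pattern: stems whose last vowel is 'u' add -esh.
So hakanah → behakanah.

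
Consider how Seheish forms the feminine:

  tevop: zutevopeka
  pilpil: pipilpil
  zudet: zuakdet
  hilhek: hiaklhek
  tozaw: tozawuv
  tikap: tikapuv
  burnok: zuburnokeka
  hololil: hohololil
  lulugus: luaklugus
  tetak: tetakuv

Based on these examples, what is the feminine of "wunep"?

wuaknep

hilhek and tetak both end in -k yet inflect differently (hiaklhek, tetakuv), so the final letter is not what conditions the rule; the last vowel is.
"wunep" has last vowel 'e'. The stems whose last vowel is 'e' (zudet → zuakdet, hilhek → hiaklhek) insert -ak- after the first vowel.
The other patterns: stems whose last vowel is 'a' add -uv; stems whose last vowel is 'i' repeat the first consonant+vowel as a prefix; stems whose last vowel is 'o' add zu- … -eka around the stem.
So wunep → wuaknep.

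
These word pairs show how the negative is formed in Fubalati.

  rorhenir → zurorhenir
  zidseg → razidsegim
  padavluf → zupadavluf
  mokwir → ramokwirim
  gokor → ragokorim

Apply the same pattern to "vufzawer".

zuvufzawer

mokwir and rorhenir both end in -r yet inflect differently (ramokwirim, zurorhenir), so the final letter is not what conditions the rule; the number of vowels is.
"vufzawer" has 3 vowels. The stems with 3 vowels (padavluf → zupadavluf, rorhenir → zurorhenir) add the prefix zu-.
So vufzawer → zuvufzawer.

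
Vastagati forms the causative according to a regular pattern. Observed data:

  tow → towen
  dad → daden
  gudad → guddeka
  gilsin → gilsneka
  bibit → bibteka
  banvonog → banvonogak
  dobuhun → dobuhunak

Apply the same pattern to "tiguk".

dad and gudad both end in -d yet inflect differently (daden, guddeka), so the final letter is not what conditions the rule; the number of vowels is.
"tiguk" has 2 vowels. The stems with 2 vowels (gudad → guddeka, gilsin → gilsneka, bibit → bibteka) delete the last vowel and add -eka.
So tiguk → tigkeka.

tigkeka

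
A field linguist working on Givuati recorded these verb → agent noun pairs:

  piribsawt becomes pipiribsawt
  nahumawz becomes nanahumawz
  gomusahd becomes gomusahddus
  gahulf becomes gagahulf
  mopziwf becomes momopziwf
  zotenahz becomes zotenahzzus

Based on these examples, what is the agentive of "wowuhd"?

"wowuhd" has second-to-last letter 'h'. The stems whose second-to-last letter is 'h' (gomusahd → gomusahddus, zotenahz → zotenahzzus) double the final consonant and add -us.
So wowuhd → wowuhddus.

wowuhddus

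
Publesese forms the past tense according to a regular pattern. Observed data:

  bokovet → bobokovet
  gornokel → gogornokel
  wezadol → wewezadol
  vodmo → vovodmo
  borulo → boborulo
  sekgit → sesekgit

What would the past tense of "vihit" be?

Every pair shown (bokovet → bobokovet, gornokel → gogornokel, wezadol → wewezadol, …) follows the same rule: repeat the first consonant+vowel as a prefix.
So vihit → vivihit.

vivihit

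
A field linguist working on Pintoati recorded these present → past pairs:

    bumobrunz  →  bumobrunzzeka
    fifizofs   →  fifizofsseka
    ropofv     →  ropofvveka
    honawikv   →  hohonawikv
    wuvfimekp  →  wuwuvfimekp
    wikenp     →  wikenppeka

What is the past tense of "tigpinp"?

"tigpinp" has second-to-last letter 'n'. The stems whose second-to-last letter is 'n' (wikenp → wikenppeka, bumobrunz → bumobrunzzeka) double the final consonant and add -eka.
The other pattern: stems whose second-to-last letter is 'k' repeat the first consonant+vowel as a prefix.
So tigpinp → tigpinppeka.

tigpinppeka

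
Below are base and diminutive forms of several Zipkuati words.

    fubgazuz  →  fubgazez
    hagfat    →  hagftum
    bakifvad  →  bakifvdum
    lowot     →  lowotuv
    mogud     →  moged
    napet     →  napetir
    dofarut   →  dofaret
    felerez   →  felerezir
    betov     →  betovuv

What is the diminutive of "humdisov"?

lowot and hagfat both end in -t yet inflect differently (lowotuv, hagftum), so the final letter is not what conditions the rule; the last vowel is.
"humdisov" has last vowel 'o'. The stems whose last vowel is 'o' (lowot → lowotuv, betov → betovuv) add -uv.
The other patterns: stems whose last vowel is 'a' delete the last vowel and add -um; stems whose last vowel is 'e' add -ir; stems whose last vowel is 'u' change the last vowel to 'e'.
So humdisov → humdisovuv.

humdisovuv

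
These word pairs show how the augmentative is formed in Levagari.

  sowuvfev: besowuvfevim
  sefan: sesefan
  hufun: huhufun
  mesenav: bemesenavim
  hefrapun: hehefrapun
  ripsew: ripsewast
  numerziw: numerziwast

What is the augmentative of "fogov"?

"fogov" ends in -v. The stems ending in -v (mesenav → bemesenavim, sowuvfev → besowuvfevim) add be- … -im around the stem.
So fogov → befogovim.

befogovim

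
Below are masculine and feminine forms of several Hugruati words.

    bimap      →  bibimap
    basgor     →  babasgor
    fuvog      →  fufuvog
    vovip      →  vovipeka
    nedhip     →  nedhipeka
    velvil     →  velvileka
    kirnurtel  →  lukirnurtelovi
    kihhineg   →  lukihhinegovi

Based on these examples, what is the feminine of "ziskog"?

"ziskog" has last vowel 'o'. The stems whose last vowel is 'o' (fuvog → fufuvog, basgor → babasgor) repeat the first consonant+vowel as a prefix.
So ziskog → ziziskog.

ziziskog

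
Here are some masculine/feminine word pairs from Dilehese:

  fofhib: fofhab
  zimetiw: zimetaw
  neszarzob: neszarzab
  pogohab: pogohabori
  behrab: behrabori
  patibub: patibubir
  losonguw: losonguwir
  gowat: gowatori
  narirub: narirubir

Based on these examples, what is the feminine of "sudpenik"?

sudpenak

narirub and pogohab both end in -b yet inflect differently (narirubir, pogohabori), so the final letter is not what conditions the rule; the last vowel is.
"sudpenik" has last vowel 'i'. The stems whose last vowel is 'i' (fofhib → fofhab, zimetiw → zimetaw) change the last vowel to 'a'.
So sudpenik → sudpenak.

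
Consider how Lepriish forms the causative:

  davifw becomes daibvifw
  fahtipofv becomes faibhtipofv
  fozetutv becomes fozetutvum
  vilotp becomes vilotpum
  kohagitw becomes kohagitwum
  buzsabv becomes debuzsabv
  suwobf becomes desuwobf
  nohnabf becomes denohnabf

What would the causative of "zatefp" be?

zaibtefp

fahtipofv and fozetutv both end in -v yet inflect differently (faibhtipofv, fozetutvum), so the final letter is not what conditions the rule; the second-to-last letter is.
"zatefp" has second-to-last letter 'f'. The stems whose second-to-last letter is 'f' (davifw → daibvifw, fahtipofv → faibhtipofv) insert -ib- after the first vowel.
So zatefp → zaibtefp.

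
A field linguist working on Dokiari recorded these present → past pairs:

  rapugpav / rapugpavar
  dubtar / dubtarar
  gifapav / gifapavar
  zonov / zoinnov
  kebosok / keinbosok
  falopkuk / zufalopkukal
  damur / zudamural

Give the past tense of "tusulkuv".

rapugpav and zonov both end in -v yet inflect differently (rapugpavar, zoinnov), so the final letter is not what conditions the rule; the last vowel is.
"tusulkuv" has last vowel 'u'. The stems whose last vowel is 'u' (falopkuk → zufalopkukal, damur → zudamural) add zu- … -al around the stem.
So tusulkuv → zutusulkuval.

zutusulkuval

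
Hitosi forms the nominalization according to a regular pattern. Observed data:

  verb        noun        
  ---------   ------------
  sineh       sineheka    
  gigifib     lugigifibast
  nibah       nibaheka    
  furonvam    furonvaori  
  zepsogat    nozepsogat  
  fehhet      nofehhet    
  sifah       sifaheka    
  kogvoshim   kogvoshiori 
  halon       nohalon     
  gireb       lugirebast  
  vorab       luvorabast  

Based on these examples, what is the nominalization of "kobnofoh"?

kobnofoheka

"kobnofoh" ends in -h. The stems ending in -h (nibah → nibaheka, sifah → sifaheka, sineh → sineheka) add -eka.
So kobnofoh → kobnofoheka.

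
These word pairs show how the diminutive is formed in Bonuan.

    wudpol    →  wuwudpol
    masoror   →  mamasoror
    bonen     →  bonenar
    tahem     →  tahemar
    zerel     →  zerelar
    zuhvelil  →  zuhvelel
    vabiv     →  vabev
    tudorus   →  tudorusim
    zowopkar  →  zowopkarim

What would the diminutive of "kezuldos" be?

wudpol and zerel both end in -l yet inflect differently (wuwudpol, zerelar), so the final letter is not what conditions the rule; the last vowel is.
"kezuldos" has last vowel 'o'. The stems whose last vowel is 'o' (wudpol → wuwudpol, masoror → mamasoror) repeat the first consonant+vowel as a prefix.
So kezuldos → kekezuldos.

kekezuldos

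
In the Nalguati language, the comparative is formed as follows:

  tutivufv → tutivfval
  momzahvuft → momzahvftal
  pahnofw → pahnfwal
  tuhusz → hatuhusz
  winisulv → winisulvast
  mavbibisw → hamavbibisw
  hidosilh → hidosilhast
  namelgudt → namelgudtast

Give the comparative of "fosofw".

fosfwal

"fosofw" has second-to-last letter 'f'. The stems whose second-to-last letter is 'f' (pahnofw → pahnfwal, tutivufv → tutivfval, momzahvuft → momzahvftal) delete the last vowel and add -al.
The other patterns: stems whose second-to-last letter is 's' add the prefix ha-; stems whose second-to-last letter is 'd' or 'l' add -ast.
So fosofw → fosfwal.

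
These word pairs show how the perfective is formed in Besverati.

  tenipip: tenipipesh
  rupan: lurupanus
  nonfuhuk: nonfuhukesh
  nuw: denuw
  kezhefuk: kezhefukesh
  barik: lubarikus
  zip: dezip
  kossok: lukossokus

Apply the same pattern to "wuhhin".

"wuhhin" has 2 vowels. The stems with 2 vowels (kossok → lukossokus, barik → lubarikus, rupan → lurupanus) add lu- … -us around the stem.
The other patterns: stems with 1 vowel add the prefix de-; stems with 3 vowels add -esh.
So wuhhin → luwuhhinus.

luwuhhinus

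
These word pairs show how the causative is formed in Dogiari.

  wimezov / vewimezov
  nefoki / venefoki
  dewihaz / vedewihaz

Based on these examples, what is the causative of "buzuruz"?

Every pair shown (wimezov → vewimezov, nefoki → venefoki, dewihaz → vedewihaz) follows the same rule: add the prefix ve-.
So buzuruz → vebuzuruz.

vebuzuruz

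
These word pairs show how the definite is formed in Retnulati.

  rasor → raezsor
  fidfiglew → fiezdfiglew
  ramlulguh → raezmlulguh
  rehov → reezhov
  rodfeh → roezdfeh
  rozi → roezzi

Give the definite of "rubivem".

Every pair shown (rasor → raezsor, fidfiglew → fiezdfiglew, ramlulguh → raezmlulguh, …) follows the same rule: insert -ez- after the first vowel.
So rubivem → ruezbivem.

ruezbivem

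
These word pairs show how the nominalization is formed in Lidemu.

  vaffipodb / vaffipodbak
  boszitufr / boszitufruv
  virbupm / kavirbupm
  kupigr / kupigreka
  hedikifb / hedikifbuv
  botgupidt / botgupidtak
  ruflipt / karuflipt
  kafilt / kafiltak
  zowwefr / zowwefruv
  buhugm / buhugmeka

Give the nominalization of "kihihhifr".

kupigr and boszitufr both end in -r yet inflect differently (kupigreka, boszitufruv), so the final letter is not what conditions the rule; the second-to-last letter is.
"kihihhifr" has second-to-last letter 'f'. The stems whose second-to-last letter is 'f' (hedikifb → hedikifbuv, boszitufr → boszitufruv, zowwefr → zowwefruv) add -uv.
So kihihhifr → kihihhifruv.

kihihhifruv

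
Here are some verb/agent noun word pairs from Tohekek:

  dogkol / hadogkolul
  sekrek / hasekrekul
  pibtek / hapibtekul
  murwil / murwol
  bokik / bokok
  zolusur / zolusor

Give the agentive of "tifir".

"tifir" has last vowel 'i'. The stems whose last vowel is 'i' (murwil → murwol, bokik → bokok) change the last vowel to 'o'.
So tifir → tifor.

tifor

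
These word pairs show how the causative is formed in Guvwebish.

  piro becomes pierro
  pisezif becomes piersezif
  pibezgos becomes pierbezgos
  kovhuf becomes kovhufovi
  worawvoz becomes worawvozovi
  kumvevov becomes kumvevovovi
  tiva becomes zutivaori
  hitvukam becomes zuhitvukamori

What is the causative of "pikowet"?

pisezif and kovhuf both end in -f yet inflect differently (piersezif, kovhufovi), so the final letter is not what conditions the rule; the first letter is.
"pikowet" begins with p-. The stems beginning with p- (piro → pierro, pisezif → piersezif, pibezgos → pierbezgos) insert -er- after the first vowel.
The other patterns: stems beginning with k- or w- add -ovi; stems beginning with h- or t- add zu- … -ori around the stem.
So pikowet → pierkowet.

pierkowet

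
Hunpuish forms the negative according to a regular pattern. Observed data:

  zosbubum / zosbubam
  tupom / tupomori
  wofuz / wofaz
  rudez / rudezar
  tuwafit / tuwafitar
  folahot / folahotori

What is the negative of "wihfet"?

wihfetar

zosbubum and tupom both end in -m yet inflect differently (zosbubam, tupomori), so the final letter is not what conditions the rule; the last vowel is.
"wihfet" has last vowel 'e'. The one such stem in the data (rudez → rudezar) adds -ar, so the same rule applies.
The other patterns: stems whose last vowel is 'u' change the last vowel to 'a'; stems whose last vowel is 'o' add -ori.
So wihfet → wihfetar.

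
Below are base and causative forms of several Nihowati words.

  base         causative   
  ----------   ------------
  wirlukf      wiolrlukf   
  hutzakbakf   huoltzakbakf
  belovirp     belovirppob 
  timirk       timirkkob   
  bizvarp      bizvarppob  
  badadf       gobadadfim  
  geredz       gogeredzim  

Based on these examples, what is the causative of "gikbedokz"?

wirlukf and badadf both end in -f yet inflect differently (wiolrlukf, gobadadfim), so the final letter is not what conditions the rule; the second-to-last letter is.
"gikbedokz" has second-to-last letter 'k'. The stems whose second-to-last letter is 'k' (wirlukf → wiolrlukf, hutzakbakf → huoltzakbakf) insert -ol- after the first vowel.
The other patterns: stems whose second-to-last letter is 'r' double the final consonant and add -ob; stems whose second-to-last letter is 'd' add go- … -im around the stem.
So gikbedokz → giolkbedokz.

giolkbedokz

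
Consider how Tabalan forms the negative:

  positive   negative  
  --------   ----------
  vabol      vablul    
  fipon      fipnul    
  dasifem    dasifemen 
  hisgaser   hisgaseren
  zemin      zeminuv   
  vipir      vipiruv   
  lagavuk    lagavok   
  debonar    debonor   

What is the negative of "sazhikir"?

sazhikiruv

fipon and zemin both end in -n yet inflect differently (fipnul, zeminuv), so the final letter is not what conditions the rule; the last vowel is.
"sazhikir" has last vowel 'i'. The stems whose last vowel is 'i' (zemin → zeminuv, vipir → vipiruv) add -uv.
The other patterns: stems whose last vowel is 'o' delete the last vowel and add -ul; stems whose last vowel is 'e' add -en; stems whose last vowel is 'a' or 'u' change the last vowel to 'o'.
So sazhikir → sazhikiruv.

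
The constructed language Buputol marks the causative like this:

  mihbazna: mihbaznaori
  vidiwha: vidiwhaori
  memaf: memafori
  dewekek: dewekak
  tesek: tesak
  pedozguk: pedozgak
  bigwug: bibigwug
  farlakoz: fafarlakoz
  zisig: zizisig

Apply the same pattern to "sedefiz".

pedozguk and bigwug both have last vowel 'u' yet inflect differently (pedozgak, bibigwug), so the last vowel is not what conditions the rule; the final letter is.
"sedefiz" ends in -z. The one such stem in the data (farlakoz → fafarlakoz) repeats the first consonant+vowel as a prefix (as do bigwug, zisig), so the same rule applies.
So sedefiz → sesedefiz.

sesedefiz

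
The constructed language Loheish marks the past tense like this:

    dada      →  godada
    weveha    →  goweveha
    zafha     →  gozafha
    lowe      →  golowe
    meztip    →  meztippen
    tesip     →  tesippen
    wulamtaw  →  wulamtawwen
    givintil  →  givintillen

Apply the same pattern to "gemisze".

gogemisze

"gemisze" ends in a vowel. The stems ending in a vowel (dada → godada, weveha → goweveha, zafha → gozafha) add the prefix go-.
So gemisze → gogemisze.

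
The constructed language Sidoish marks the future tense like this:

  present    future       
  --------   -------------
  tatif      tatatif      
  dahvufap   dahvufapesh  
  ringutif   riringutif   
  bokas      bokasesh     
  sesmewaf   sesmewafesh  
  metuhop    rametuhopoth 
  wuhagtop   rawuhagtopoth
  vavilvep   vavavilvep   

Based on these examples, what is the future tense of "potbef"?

popotbef

wuhagtop and dahvufap both end in -p yet inflect differently (rawuhagtopoth, dahvufapesh), so the final letter is not what conditions the rule; the last vowel is.
"potbef" has last vowel 'e'. The one such stem in the data (vavilvep → vavavilvep) repeats the first consonant+vowel as a prefix (as do ringutif, tatif), so the same rule applies.
So potbef → popotbef.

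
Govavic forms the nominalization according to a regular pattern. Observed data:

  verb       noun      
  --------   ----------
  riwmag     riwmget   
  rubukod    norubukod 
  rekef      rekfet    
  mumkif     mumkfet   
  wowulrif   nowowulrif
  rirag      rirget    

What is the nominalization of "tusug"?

"tusug" has 2 vowels. The stems with 2 vowels (riwmag → riwmget, rirag → rirget, mumkif → mumkfet) delete the last vowel and add -et.
So tusug → tusget.

tusget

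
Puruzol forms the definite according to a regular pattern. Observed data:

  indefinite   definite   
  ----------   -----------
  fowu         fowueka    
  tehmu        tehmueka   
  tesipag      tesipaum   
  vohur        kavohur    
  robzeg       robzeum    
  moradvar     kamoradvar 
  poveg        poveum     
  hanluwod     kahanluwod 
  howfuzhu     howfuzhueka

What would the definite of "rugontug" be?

rugontuum

tesipag and moradvar both have last vowel 'a' yet inflect differently (tesipaum, kamoradvar), so the last vowel is not what conditions the rule; the final letter is.
"rugontug" ends in -g. The stems ending in -g (robzeg → robzeum, tesipag → tesipaum, poveg → poveum) drop the final letter and add -um.
So rugontug → rugontuum.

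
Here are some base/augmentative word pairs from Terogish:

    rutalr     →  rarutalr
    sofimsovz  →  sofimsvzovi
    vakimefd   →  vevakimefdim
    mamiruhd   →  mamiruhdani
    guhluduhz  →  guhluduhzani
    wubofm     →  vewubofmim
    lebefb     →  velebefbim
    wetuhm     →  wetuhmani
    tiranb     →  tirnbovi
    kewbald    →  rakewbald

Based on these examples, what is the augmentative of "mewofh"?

vemewofhim

kewbald and mamiruhd both end in -d yet inflect differently (rakewbald, mamiruhdani), so the final letter is not what conditions the rule; the second-to-last letter is.
"mewofh" has second-to-last letter 'f'. The stems whose second-to-last letter is 'f' (lebefb → velebefbim, wubofm → vewubofmim, vakimefd → vevakimefdim) add ve- … -im around the stem.
So mewofh → vemewofhim.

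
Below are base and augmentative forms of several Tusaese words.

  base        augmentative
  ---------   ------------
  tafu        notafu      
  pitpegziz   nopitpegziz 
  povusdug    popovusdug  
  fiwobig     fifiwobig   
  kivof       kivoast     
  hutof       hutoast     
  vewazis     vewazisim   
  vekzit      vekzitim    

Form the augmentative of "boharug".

boboharug

"boharug" ends in -g. The stems ending in -g (povusdug → popovusdug, fiwobig → fifiwobig) repeat the first consonant+vowel as a prefix.
So boharug → boboharug.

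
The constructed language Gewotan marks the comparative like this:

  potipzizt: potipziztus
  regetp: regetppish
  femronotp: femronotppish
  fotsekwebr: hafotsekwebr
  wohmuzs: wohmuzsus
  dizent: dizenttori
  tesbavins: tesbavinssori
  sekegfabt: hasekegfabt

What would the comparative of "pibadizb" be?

pibadizbus

potipzizt and sekegfabt both end in -t yet inflect differently (potipziztus, hasekegfabt), so the final letter is not what conditions the rule; the second-to-last letter is.
"pibadizb" has second-to-last letter 'z'. The stems whose second-to-last letter is 'z' (potipzizt → potipziztus, wohmuzs → wohmuzsus) add -us.
The other patterns: stems whose second-to-last letter is 't' double the final consonant and add -ish; stems whose second-to-last letter is 'b' add the prefix ha-; stems whose second-to-last letter is 'n' double the final consonant and add -ori.
So pibadizb → pibadizbus.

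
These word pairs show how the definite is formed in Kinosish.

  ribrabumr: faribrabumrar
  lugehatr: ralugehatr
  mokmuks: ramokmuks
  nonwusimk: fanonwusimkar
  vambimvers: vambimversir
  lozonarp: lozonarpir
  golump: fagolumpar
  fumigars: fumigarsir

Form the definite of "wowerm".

wowermir

golump and lozonarp both end in -p yet inflect differently (fagolumpar, lozonarpir), so the final letter is not what conditions the rule; the second-to-last letter is.
"wowerm" has second-to-last letter 'r'. The stems whose second-to-last letter is 'r' (vambimvers → vambimversir, lozonarp → lozonarpir, fumigars → fumigarsir) add -ir.
The other patterns: stems whose second-to-last letter is 'm' add fa- … -ar around the stem; stems whose second-to-last letter is 'k' or 't' add the prefix ra-.
So wowerm → wowermir.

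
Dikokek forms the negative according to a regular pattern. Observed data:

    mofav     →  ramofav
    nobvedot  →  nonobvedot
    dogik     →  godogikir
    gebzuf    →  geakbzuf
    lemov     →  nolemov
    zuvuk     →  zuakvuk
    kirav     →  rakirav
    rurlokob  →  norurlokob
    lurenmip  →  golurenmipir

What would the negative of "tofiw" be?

"tofiw" has last vowel 'i'. The stems whose last vowel is 'i' (lurenmip → golurenmipir, dogik → godogikir) add go- … -ir around the stem.
So tofiw → gotofiwir.

gotofiwir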